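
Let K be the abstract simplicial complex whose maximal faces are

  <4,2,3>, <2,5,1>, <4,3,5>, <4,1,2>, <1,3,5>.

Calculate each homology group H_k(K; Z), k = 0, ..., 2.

H_0 = Z,  H_1 = Z,  H_2 = 0.

We work with the vertex ordering 1 < 2 < 3 < 4 < 5. The simplices of K, each written with vertices in increasing order, are:

  0-simplices (5): [1], [2], [3], [4], [5]
  1-simplices (10): [1,2], [1,3], [1,4], [1,5], [2,3], [2,4], [2,5], [3,4], [3,5], [4,5]
  2-simplices (5): [1,2,4], [1,2,5], [1,3,5], [2,3,4], [3,4,5]

giving chain groups C_0 ≅ Z^5, C_1 ≅ Z^10, C_2 ≅ Z^5.

∂_1: C_1 → C_0 is given by ∂[p,q] = [q] − [p].
The 5×10 boundary matrix has rank 4 and Smith normal form diag(1,1,1,1).

∂_2: C_2 → C_1 sends each 2-simplex [p,q,r] to [q,r] − [p,r] + [p,q]. For instance
  ∂[1,2,4] = [2,4] − [1,4] + [1,2],
  ∂[2,3,4] = [3,4] − [2,4] + [2,3].
The 10×5 boundary matrix has rank 5 and Smith normal form diag(1,1,1,1,1).

Now H_k = ker ∂_k / im ∂_{k+1}, so:

  H_0: rank C_0 − rank ∂_1 = 5 − 4 = 1, and the invariant factors of ∂_1 are all 1, so H_0 = Z.
  H_1: rank ker ∂_1 − rank ∂_2 = (10 − 4) − 5 = 1, and the invariant factors of ∂_2 are all 1, so H_1 = Z.
  H_2: rank ker ∂_2 − rank ∂_3 = (5 − 5) − 0 = 0, and there is no ∂_3, so H_2 = 0.

As a check, the Euler characteristic is 5 − 10 + 5 = 0, which agrees with 1 − 1 + 0 = 0.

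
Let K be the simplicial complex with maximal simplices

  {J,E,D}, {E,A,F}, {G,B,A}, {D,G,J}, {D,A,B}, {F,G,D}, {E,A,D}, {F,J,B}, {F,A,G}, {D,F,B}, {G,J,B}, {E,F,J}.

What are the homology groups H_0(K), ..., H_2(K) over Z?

H_0 ≅ Z,  H_1 ≅ Z_2,  H_2 = 0.

We work with the vertex ordering A < B < D < E < F < G < J. The simplices of K, each written with vertices in increasing order, are:

  0-simplices (7): A, B, D, E, F, G, J
  1-simplices (18): AB, AD, AE, AF, AG, BD, BF, BG, BJ, DE, DF, DG, DJ, EF, EJ, FG, FJ, GJ
  2-simplices (12): ABD, ABG, ADE, AEF, AFG, BDF, BFJ, BGJ, DEJ, DFG, DGJ, EFJ

so the chain groups are C_0 ≅ Z^7, C_1 ≅ Z^18, C_2 ≅ Z^12.

∂_1: C_1 → C_0 maps an edge to its endpoints' difference, ∂[p,q] = q − p. For instance
  ∂DE = E − D.
The 7×18 boundary matrix has rank 6 and Smith normal form diag(1,1,1,1,1,1).

The boundary map ∂_2: C_2 → C_1 acts by ∂[p,q,r] = [q,r] − [p,r] + [p,q]. For instance
  ∂AFG = FG − AG + AF,
  ∂BDF = DF − BF + BD.
This gives a 18×12 integer matrix of rank 12; reducing to Smith normal form yields diagonal entries (1,1,1,1,1,1,1,1,1,1,1,2).

From H_k ≅ ker(∂_k) / im(∂_{k+1}) we obtain:

  H_0: rank C_0 − rank ∂_1 = 7 − 6 = 1, and the invariant factors of ∂_1 are all 1, so H_0 ≅ Z.
  H_1: rank ker ∂_1 − rank ∂_2 = (18 − 6) − 12 = 0, and ∂_2 has invariant factor 2 > 1, so H_1 ≅ Z_2.
  H_2: rank ker ∂_2 − rank ∂_3 = (12 − 12) − 0 = 0, and there is no ∂_3, so H_2 ≅ 0.

As a check, the Euler characteristic is 7 − 18 + 12 = 1, which agrees with 1 − 0 + 0 = 1.
(K is a triangulation of the real projective plane RP^2.)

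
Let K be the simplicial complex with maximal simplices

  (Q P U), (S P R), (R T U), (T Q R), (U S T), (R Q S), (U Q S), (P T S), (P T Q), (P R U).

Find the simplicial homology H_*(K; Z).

H_0 = Z,  H_1 = Z/2,  H_2 = 0.

Order the vertices as P < Q < R < S < T < U. Listing each simplex with vertices in this order, K has dimension 2 with simplices:

  0-simplices (6): P, Q, R, S, T, U
  1-simplices (15): PQ, PR, PS, PT, PU, QR, QS, QT, QU, RS, RT, RU, ST, SU, TU
  2-simplices (10): PQT, PQU, PRS, PRU, PST, QRS, QRT, QSU, RTU, STU

Hence C_0 ≅ Z^6, C_1 ≅ Z^15, C_2 ≅ Z^10.

Boundary ∂_1: C_1 → C_0 is given by ∂[p,q] = [q] − [p].
This gives a 6×15 integer matrix of rank 5; reducing to Smith normal form yields diagonal entries (1,1,1,1,1).

∂_2: C_2 → C_1 maps a triangle to the signed sum of its edges. For instance
  ∂PRS = RS − PS + PR,
  ∂PRU = RU − PU + PR.
The resulting 15×10 matrix has rank 10, and its Smith normal form has invariant factors (1,1,1,1,1,1,1,1,1,2).

From H_k ≅ ker(∂_k) / im(∂_{k+1}) we obtain:

  H_0: rank C_0 − rank ∂_1 = 6 − 5 = 1, and the invariant factors of ∂_1 are all 1, so H_0 = Z.
  H_1: rank ker ∂_1 − rank ∂_2 = (15 − 5) − 10 = 0, and ∂_2 has invariant factor 2 > 1, so H_1 = Z/2.
  H_2: rank ker ∂_2 − rank ∂_3 = (10 − 10) − 0 = 0, and there is no ∂_3, so H_2 = 0.

As a check, the Euler characteristic is 6 − 15 + 10 = 1, which agrees with 1 − 0 + 0 = 1.
(K is a triangulation of the real projective plane RP^2.)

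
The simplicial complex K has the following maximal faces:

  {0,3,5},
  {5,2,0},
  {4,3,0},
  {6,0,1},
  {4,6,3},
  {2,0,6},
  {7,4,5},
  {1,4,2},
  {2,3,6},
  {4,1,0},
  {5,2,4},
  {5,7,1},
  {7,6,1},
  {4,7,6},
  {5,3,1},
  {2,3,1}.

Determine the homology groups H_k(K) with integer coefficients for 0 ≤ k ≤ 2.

Fix the vertex order 0 < 1 < 2 < 3 < 4 < 5 < 6 < 7 and write every simplex with vertices in increasing order. Then dim K = 2 and the simplices of K are:

  0-simplices (8): [0], [1], [2], [3], [4], [5], [6], [7]
  1-simplices (24): (24 of them)
  2-simplices (16): [0,1,4], [0,1,6], [0,2,5], [0,2,6], [0,3,4], [0,3,5], [1,2,3], [1,2,4], [1,3,5], [1,5,7], [1,6,7], [2,3,6], [2,4,5], [3,4,6], [4,5,7], [4,6,7]

giving chain groups C_0 ≅ Z^8, C_1 ≅ Z^24, C_2 ≅ Z^16.

The boundary map ∂_1: C_1 → C_0 is given by ∂[p,q] = [q] − [p]. For instance
  ∂[4,6] = [6] − [4].
The resulting 8×24 matrix has rank 7, and its Smith normal form has invariant factors (1,1,1,1,1,1,1).

The boundary map ∂_2: C_2 → C_1 maps a triangle to the signed sum of its edges. For instance
  ∂[0,3,5] = [3,5] − [0,5] + [0,3],
  ∂[1,5,7] = [5,7] − [1,7] + [1,5].
This gives a 24×16 integer matrix of rank 15; reducing to Smith normal form yields diagonal entries (1,1,1,1,1,1,1,1,1,1,1,1,1,1,1).

From H_k ≅ ker(∂_k) / im(∂_{k+1}) we obtain:

  H_0: rank C_0 − rank ∂_1 = 8 − 7 = 1, and the invariant factors of ∂_1 are all 1, so H_0 ≅ Z.
  H_1: rank ker ∂_1 − rank ∂_2 = (24 − 7) − 15 = 2, and the invariant factors of ∂_2 are all 1, so H_1 ≅ Z^2.
  H_2: rank ker ∂_2 − rank ∂_3 = (16 − 15) − 0 = 1, and there is no ∂_3, so H_2 ≅ Z.

H_0 ≅ Z,  H_1 ≅ Z^2,  H_2 ≅ Z.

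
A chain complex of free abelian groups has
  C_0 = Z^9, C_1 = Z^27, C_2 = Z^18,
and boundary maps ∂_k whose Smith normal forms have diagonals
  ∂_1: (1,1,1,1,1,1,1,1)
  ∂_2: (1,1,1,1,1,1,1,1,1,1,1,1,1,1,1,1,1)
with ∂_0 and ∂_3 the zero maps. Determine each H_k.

H_0 ≅ Z,  H_1 ≅ Z^2,  H_2 ≅ Z.

H_0: b_0 = 9 − 0 − 8 = 1; torsion from ∂_1 factors > 1: none. So H_0 ≅ Z.
H_1: b_1 = 27 − 8 − 17 = 2; torsion from ∂_2 factors > 1: none. So H_1 ≅ Z^2.
H_2: b_2 = 18 − 17 − 0 = 1; torsion from ∂_3 factors > 1: none. So H_2 ≅ Z.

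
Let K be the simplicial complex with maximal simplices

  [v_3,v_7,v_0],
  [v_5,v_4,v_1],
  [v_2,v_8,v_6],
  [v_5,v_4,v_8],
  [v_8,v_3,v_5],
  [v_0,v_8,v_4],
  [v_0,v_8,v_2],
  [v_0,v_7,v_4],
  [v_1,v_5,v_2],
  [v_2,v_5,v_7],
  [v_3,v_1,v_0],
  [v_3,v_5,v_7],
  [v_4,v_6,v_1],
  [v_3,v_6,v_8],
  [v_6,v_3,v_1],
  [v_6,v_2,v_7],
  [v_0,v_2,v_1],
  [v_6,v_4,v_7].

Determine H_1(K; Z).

H_1 = Z^2.

We work with the vertex ordering v_0 < v_1 < v_2 < v_3 < v_4 < v_5 < v_6 < v_7 < v_8. The simplices of K, each written with vertices in increasing order, are:

  0-simplices (9): [v_0], [v_1], [v_2], [v_3], [v_4], [v_5], [v_6], [v_7], [v_8]
  1-simplices (27): (27 of them)
  2-simplices (18): (18 of them)

so the chain groups are C_0 ≅ Z^9, C_1 ≅ Z^27, C_2 ≅ Z^18.

The boundary map ∂_1: C_1 → C_0 maps an edge to its endpoints' difference, ∂[p,q] = q − p. For instance
  ∂[v_1,v_6] = [v_6] − [v_1].
As a 9×27 matrix over Z this has rank 8, with invariant factors (1,1,1,1,1,1,1,1).

Boundary ∂_2: C_2 → C_1 sends each 2-simplex [p,q,r] to [q,r] − [p,r] + [p,q]. For instance
  ∂[v_2,v_6,v_7] = [v_6,v_7] − [v_2,v_7] + [v_2,v_6],
  ∂[v_2,v_6,v_8] = [v_6,v_8] − [v_2,v_8] + [v_2,v_6].
The 27×18 boundary matrix has rank 17 and Smith normal form diag(1,1,1,1,1,1,1,1,1,1,1,1,1,1,1,1,1).

Reading off H_k = ker ∂_k / im ∂_{k+1}:

  H_1: rank ker ∂_1 − rank ∂_2 = (27 − 8) − 17 = 2, and the invariant factors of ∂_2 are all 1, so H_1 ≅ Z^2.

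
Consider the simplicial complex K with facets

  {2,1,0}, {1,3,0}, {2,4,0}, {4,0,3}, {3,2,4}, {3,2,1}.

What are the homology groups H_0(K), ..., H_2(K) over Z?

H_0 = Z,  H_1 = 0,  H_2 = Z.

Order the vertices as 0 < 1 < 2 < 3 < 4. Listing each simplex with vertices in this order, K has dimension 2 with simplices:

  0-simplices (5): [0], [1], [2], [3], [4]
  1-simplices (9): [0,1], [0,2], [0,3], [0,4], [1,2], [1,3], [2,3], [2,4], [3,4]
  2-simplices (6): [0,1,2], [0,1,3], [0,2,4], [0,3,4], [1,2,3], [2,3,4]

giving chain groups C_0 ≅ Z^5, C_1 ≅ Z^9, C_2 ≅ Z^6.

∂_1: C_1 → C_0 maps an edge to its endpoints' difference, ∂[p,q] = q − p.
The resulting 5×9 matrix has rank 4, and its Smith normal form has invariant factors (1,1,1,1).

∂_2: C_2 → C_1 acts by ∂[p,q,r] = [q,r] − [p,r] + [p,q]. For instance
  ∂[1,2,3] = [2,3] − [1,3] + [1,2],
  ∂[0,1,3] = [1,3] − [0,3] + [0,1].
The 9×6 boundary matrix has rank 5 and Smith normal form diag(1,1,1,1,1).

From H_k ≅ ker(∂_k) / im(∂_{k+1}) we obtain:

  H_0: rank C_0 − rank ∂_1 = 5 − 4 = 1, and the invariant factors of ∂_1 are all 1, so H_0 ≅ Z.
  H_1: rank ker ∂_1 − rank ∂_2 = (9 − 4) − 5 = 0, and the invariant factors of ∂_2 are all 1, so H_1 ≅ 0.
  H_2: rank ker ∂_2 − rank ∂_3 = (6 − 5) − 0 = 1, and there is no ∂_3, so H_2 ≅ Z.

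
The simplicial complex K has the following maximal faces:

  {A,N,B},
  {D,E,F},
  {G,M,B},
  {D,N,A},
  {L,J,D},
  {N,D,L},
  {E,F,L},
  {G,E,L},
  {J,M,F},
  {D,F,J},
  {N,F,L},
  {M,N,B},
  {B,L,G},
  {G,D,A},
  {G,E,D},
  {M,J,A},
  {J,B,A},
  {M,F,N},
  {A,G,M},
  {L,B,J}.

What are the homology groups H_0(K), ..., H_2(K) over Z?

H_0 ≅ Z,  H_1 ≅ Z ⊕ Z/2Z,  H_2 = 0.

Take the total order A < B < D < E < F < G < J < L < M < N on the vertex set. Then K (dimension 2) consists of the simplices:

  0-simplices (10): A, B, D, E, F, G, J, L, M, N
  1-simplices (30): AB, AD, AG, AJ, AM, AN, BG, BJ, BL, BM, BN, DE, DF, DG, DJ, DL, DN, EF, EG, EL, FJ, FL, FM, FN, GL, GM, JL, JM, LN, MN
  2-simplices (20): ABJ, ABN, ADG, ADN, AGM, AJM, BGL, BGM, BJL, BMN, DEF, DEG, DFJ, DJL, DLN, EFL, EGL, FJM, FLN, FMN

giving chain groups C_0 ≅ Z^10, C_1 ≅ Z^30, C_2 ≅ Z^20.

Boundary ∂_1: C_1 → C_0 is given by ∂[p,q] = [q] − [p]. For instance
  ∂FN = N − F.
As a 10×30 matrix over Z this has rank 9, with invariant factors (1,1,1,1,1,1,1,1,1).

The boundary map ∂_2: C_2 → C_1 maps a triangle to the signed sum of its edges. For instance
  ∂EGL = GL − EL + EG,
  ∂DLN = LN − DN + DL.
As a 30×20 matrix over Z this has rank 20, with invariant factors (1,1,1,1,1,1,1,1,1,1,1,1,1,1,1,1,1,1,1,2).

Computing H_k = (kernel of ∂_k) / (image of ∂_{k+1}):

  H_0: rank C_0 − rank ∂_1 = 10 − 9 = 1, and the invariant factors of ∂_1 are all 1, so H_0 ≅ Z.
  H_1: rank ker ∂_1 − rank ∂_2 = (30 − 9) − 20 = 1, and ∂_2 has invariant factor 2 > 1, so H_1 ≅ Z ⊕ Z/2Z.
  H_2: rank ker ∂_2 − rank ∂_3 = (20 − 20) − 0 = 0, and there is no ∂_3, so H_2 ≅ 0.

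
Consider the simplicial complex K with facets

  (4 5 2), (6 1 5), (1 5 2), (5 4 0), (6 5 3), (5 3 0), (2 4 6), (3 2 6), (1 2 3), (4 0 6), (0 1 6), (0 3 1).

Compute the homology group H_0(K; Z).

H_0 ≅ Z.

Take the total order 0 < 1 < 2 < 3 < 4 < 5 < 6 on the vertex set. Then K (dimension 2) consists of the simplices:

  0-simplices (7): [0], [1], [2], [3], [4], [5], [6]
  1-simplices (18): [0,1], [0,3], [0,4], [0,5], [0,6], [1,2], [1,3], [1,5], [1,6], [2,3], [2,4], [2,5], [2,6], [3,5], [3,6], [4,5], [4,6], [5,6]
  2-simplices (12): [0,1,3], [0,1,6], [0,3,5], [0,4,5], [0,4,6], [1,2,3], [1,2,5], [1,5,6], [2,3,6], [2,4,5], [2,4,6], [3,5,6]

so the chain groups are C_0 ≅ Z^7, C_1 ≅ Z^18, C_2 ≅ Z^12.

The boundary map ∂_1: C_1 → C_0 is given by ∂[p,q] = [q] − [p]. For instance
  ∂[0,6] = [6] − [0].
As a 7×18 matrix over Z this has rank 6, with invariant factors (1,1,1,1,1,1).

The boundary map ∂_2: C_2 → C_1 sends each 2-simplex [p,q,r] to [q,r] − [p,r] + [p,q]. For instance
  ∂[0,1,6] = [1,6] − [0,6] + [0,1],
  ∂[2,4,5] = [4,5] − [2,5] + [2,4].
As a 18×12 matrix over Z this has rank 12, with invariant factors (1,1,1,1,1,1,1,1,1,1,1,2).

Reading off H_k = ker ∂_k / im ∂_{k+1}:

  H_0: rank C_0 − rank ∂_1 = 7 − 6 = 1, and the invariant factors of ∂_1 are all 1, so H_0 ≅ Z.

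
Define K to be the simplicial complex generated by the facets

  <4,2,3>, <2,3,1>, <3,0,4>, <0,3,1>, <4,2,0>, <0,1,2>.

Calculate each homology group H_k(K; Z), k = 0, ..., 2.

Fix the vertex order 0 < 1 < 2 < 3 < 4 and write every simplex with vertices in increasing order. Then dim K = 2 and the simplices of K are:

  0-simplices (5): [0], [1], [2], [3], [4]
  1-simplices (9): [0,1], [0,2], [0,3], [0,4], [1,2], [1,3], [2,3], [2,4], [3,4]
  2-simplices (6): [0,1,2], [0,1,3], [0,2,4], [0,3,4], [1,2,3], [2,3,4]

so the chain groups are C_0 ≅ Z^5, C_1 ≅ Z^9, C_2 ≅ Z^6.

The boundary map ∂_1: C_1 → C_0 sends each edge [p,q] (with p < q) to q − p. For instance
  ∂[1,3] = [3] − [1].
The 5×9 boundary matrix has rank 4 and Smith normal form diag(1,1,1,1).

∂_2: C_2 → C_1 acts by ∂[p,q,r] = [q,r] − [p,r] + [p,q]. For instance
  ∂[2,3,4] = [3,4] − [2,4] + [2,3],
  ∂[0,2,4] = [2,4] − [0,4] + [0,2].
The 9×6 boundary matrix has rank 5 and Smith normal form diag(1,1,1,1,1).

Reading off H_k = ker ∂_k / im ∂_{k+1}:

  H_0: rank C_0 − rank ∂_1 = 5 − 4 = 1, and the invariant factors of ∂_1 are all 1, so H_0 = Z.
  H_1: rank ker ∂_1 − rank ∂_2 = (9 − 4) − 5 = 0, and the invariant factors of ∂_2 are all 1, so H_1 = 0.
  H_2: rank ker ∂_2 − rank ∂_3 = (6 − 5) − 0 = 1, and there is no ∂_3, so H_2 = Z.

(K is a triangulation of the 2-sphere S^2.)

H_0 ≅ Z,  H_1 = 0,  H_2 ≅ Z.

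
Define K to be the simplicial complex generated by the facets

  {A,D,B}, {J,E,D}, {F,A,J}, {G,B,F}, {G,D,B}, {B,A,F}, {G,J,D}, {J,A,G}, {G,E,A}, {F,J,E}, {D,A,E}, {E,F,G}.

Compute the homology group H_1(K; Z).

H_1 = Z/2Z.

Order the vertices as A < B < D < E < F < G < J. Listing each simplex with vertices in this order, K has dimension 2 with simplices:

  0-simplices (7): A, B, D, E, F, G, J
  1-simplices (18): AB, AD, AE, AF, AG, AJ, BD, BF, BG, DE, DG, DJ, EF, EG, EJ, FG, FJ, GJ
  2-simplices (12): ABD, ABF, ADE, AEG, AFJ, AGJ, BDG, BFG, DEJ, DGJ, EFG, EFJ

so the chain groups are C_0 ≅ Z^7, C_1 ≅ Z^18, C_2 ≅ Z^12.

Boundary ∂_1: C_1 → C_0 is given by ∂[p,q] = [q] − [p]. For instance
  ∂AB = B − A.
The 7×18 boundary matrix has rank 6 and Smith normal form diag(1,1,1,1,1,1).

Boundary ∂_2: C_2 → C_1 acts by ∂[p,q,r] = [q,r] − [p,r] + [p,q]. For instance
  ∂EFJ = FJ − EJ + EF,
  ∂DEJ = EJ − DJ + DE.
The 18×12 boundary matrix has rank 12 and Smith normal form diag(1,1,1,1,1,1,1,1,1,1,1,2).

From H_k ≅ ker(∂_k) / im(∂_{k+1}) we obtain:

  H_1: rank ker ∂_1 − rank ∂_2 = (18 − 6) − 12 = 0, and ∂_2 has invariant factor 2 > 1, so H_1 ≅ Z/2Z.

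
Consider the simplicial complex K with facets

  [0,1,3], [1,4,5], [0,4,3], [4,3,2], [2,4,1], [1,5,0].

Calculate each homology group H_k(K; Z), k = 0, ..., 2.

Order the vertices as 0 < 1 < 2 < 3 < 4 < 5. Listing each simplex with vertices in this order, K has dimension 2 with simplices:

  0-simplices (6): [0], [1], [2], [3], [4], [5]
  1-simplices (12): [0,1], [0,3], [0,4], [0,5], [1,2], [1,3], [1,4], [1,5], [2,3], [2,4], [3,4], [4,5]
  2-simplices (6): [0,1,3], [0,1,5], [0,3,4], [1,2,4], [1,4,5], [2,3,4]

giving chain groups C_0 ≅ Z^6, C_1 ≅ Z^12, C_2 ≅ Z^6.

The boundary map ∂_1: C_1 → C_0 is given by ∂[p,q] = [q] − [p]. For instance
  ∂[0,3] = [3] − [0].
As a 6×12 matrix over Z this has rank 5, with invariant factors (1,1,1,1,1).

The boundary map ∂_2: C_2 → C_1 sends each 2-simplex [p,q,r] to [q,r] − [p,r] + [p,q]. For instance
  ∂[0,1,3] = [1,3] − [0,3] + [0,1],
  ∂[0,1,5] = [1,5] − [0,5] + [0,1].
The 12×6 boundary matrix has rank 6 and Smith normal form diag(1,1,1,1,1,1).

Computing H_k = (kernel of ∂_k) / (image of ∂_{k+1}):

  H_0: rank C_0 − rank ∂_1 = 6 − 5 = 1, and the invariant factors of ∂_1 are all 1, so H_0 = Z.
  H_1: rank ker ∂_1 − rank ∂_2 = (12 − 5) − 6 = 1, and the invariant factors of ∂_2 are all 1, so H_1 = Z.
  H_2: rank ker ∂_2 − rank ∂_3 = (6 − 6) − 0 = 0, and there is no ∂_3, so H_2 = 0.

As a check, the Euler characteristic is 6 − 12 + 6 = 0, which agrees with 1 − 1 + 0 = 0.

H_0 ≅ Z,  H_1 ≅ Z,  H_2 = 0.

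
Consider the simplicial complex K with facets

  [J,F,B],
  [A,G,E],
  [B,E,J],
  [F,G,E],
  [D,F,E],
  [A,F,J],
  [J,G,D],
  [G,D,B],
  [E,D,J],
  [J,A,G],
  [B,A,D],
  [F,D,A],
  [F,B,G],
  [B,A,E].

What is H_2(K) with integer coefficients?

Order the vertices as A < B < D < E < F < G < J. Listing each simplex with vertices in this order, K has dimension 2 with simplices:

  0-simplices (7): A, B, D, E, F, G, J
  1-simplices (21): AB, AD, AE, AF, AG, AJ, BD, BE, BF, BG, BJ, DE, DF, DG, DJ, EF, EG, EJ, FG, FJ, GJ
  2-simplices (14): ABD, ABE, ADF, AEG, AFJ, AGJ, BDG, BEJ, BFG, BFJ, DEF, DEJ, DGJ, EFG

giving chain groups C_0 ≅ Z^7, C_1 ≅ Z^21, C_2 ≅ Z^14.

Boundary ∂_1: C_1 → C_0 sends each edge [p,q] (with p < q) to q − p.
As a 7×21 matrix over Z this has rank 6, with invariant factors (1,1,1,1,1,1).

∂_2: C_2 → C_1 maps a triangle to the signed sum of its edges. For instance
  ∂BDG = DG − BG + BD,
  ∂AEG = EG − AG + AE.
As a 21×14 matrix over Z this has rank 13, with invariant factors (1,1,1,1,1,1,1,1,1,1,1,1,1).

Computing H_k = (kernel of ∂_k) / (image of ∂_{k+1}):

  H_2: rank ker ∂_2 − rank ∂_3 = (14 − 13) − 0 = 1, and there is no ∂_3, so H_2 = Z.

H_2 ≅ Z.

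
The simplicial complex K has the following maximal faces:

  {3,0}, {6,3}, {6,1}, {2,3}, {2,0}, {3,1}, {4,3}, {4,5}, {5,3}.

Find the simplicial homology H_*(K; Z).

H_0 ≅ Z,  H_1 ≅ Z^3.

Fix the vertex order 0 < 1 < 2 < 3 < 4 < 5 < 6 and write every simplex with vertices in increasing order. Then dim K = 1 and the simplices of K are:

  0-simplices (7): [0], [1], [2], [3], [4], [5], [6]
  1-simplices (9): [0,2], [0,3], [1,3], [1,6], [2,3], [3,4], [3,5], [3,6], [4,5]

Hence C_0 ≅ Z^7, C_1 ≅ Z^9.

∂_1: C_1 → C_0 maps an edge to its endpoints' difference, ∂[p,q] = q − p.
This gives a 7×9 integer matrix of rank 6; reducing to Smith normal form yields diagonal entries (1,1,1,1,1,1).

Now H_k = ker ∂_k / im ∂_{k+1}, so:

  H_0: rank C_0 − rank ∂_1 = 7 − 6 = 1, and the invariant factors of ∂_1 are all 1, so H_0 = Z.
  H_1: rank ker ∂_1 − rank ∂_2 = (9 − 6) − 0 = 3, and there is no ∂_2, so H_1 = Z^3.

As a check, the Euler characteristic is 7 − 9 = -2, which agrees with 1 − 3 = -2.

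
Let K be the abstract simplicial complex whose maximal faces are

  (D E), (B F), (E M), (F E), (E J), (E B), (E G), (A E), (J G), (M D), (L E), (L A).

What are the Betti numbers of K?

Take the total order A < B < D < E < F < G < J < L < M on the vertex set. Then K (dimension 1) consists of the simplices:

  0-simplices (9): A, B, D, E, F, G, J, L, M
  1-simplices (12): AE, AL, BE, BF, DE, DM, EF, EG, EJ, EL, EM, GJ

Hence C_0 ≅ Z^9, C_1 ≅ Z^12.

∂_1: C_1 → C_0 sends each edge [p,q] (with p < q) to q − p.
As a 9×12 matrix over Z this has rank 8, with invariant factors (1,1,1,1,1,1,1,1).

Computing H_k = (kernel of ∂_k) / (image of ∂_{k+1}):

  H_0: rank C_0 − rank ∂_1 = 9 − 8 = 1, and the invariant factors of ∂_1 are all 1, so H_0 = Z.
  H_1: rank ker ∂_1 − rank ∂_2 = (12 − 8) − 0 = 4, and there is no ∂_2, so H_1 = Z^4.

Hence the Betti numbers are b_0 = 1, b_1 = 4.

b_0 = 1, b_1 = 4.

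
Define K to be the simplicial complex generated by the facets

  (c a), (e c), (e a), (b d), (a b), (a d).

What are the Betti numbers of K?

Take the total order a < b < c < d < e on the vertex set. Then K (dimension 1) consists of the simplices:

  0-simplices (5): a, b, c, d, e
  1-simplices (6): ab, ac, ad, ae, bd, ce

Hence C_0 ≅ Z^5, C_1 ≅ Z^6.

∂_1: C_1 → C_0 maps an edge to its endpoints' difference, ∂[p,q] = q − p.
The 5×6 boundary matrix has rank 4 and Smith normal form diag(1,1,1,1).

From H_k ≅ ker(∂_k) / im(∂_{k+1}) we obtain:

  H_0: rank C_0 − rank ∂_1 = 5 − 4 = 1, and the invariant factors of ∂_1 are all 1, so H_0 ≅ Z.
  H_1: rank ker ∂_1 − rank ∂_2 = (6 − 4) − 0 = 2, and there is no ∂_2, so H_1 ≅ Z^2.

Hence the Betti numbers are b_0 = 1, b_1 = 2.

b_0 = 1, b_1 = 2.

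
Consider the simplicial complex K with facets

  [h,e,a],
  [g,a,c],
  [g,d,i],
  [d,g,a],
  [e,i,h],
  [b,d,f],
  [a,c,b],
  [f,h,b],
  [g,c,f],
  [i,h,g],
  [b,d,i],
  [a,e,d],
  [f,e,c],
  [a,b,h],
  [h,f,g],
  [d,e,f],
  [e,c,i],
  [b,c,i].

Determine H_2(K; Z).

Take the total order a < b < c < d < e < f < g < h < i on the vertex set. Then K (dimension 2) consists of the simplices:

  0-simplices (9): a, b, c, d, e, f, g, h, i
  1-simplices (27): ab, ac, ad, ae, ag, ah, bc, bd, bf, bh, bi, ce, cf, cg, ci, de, df, dg, di, ef, eh, ei, fg, fh, gh, gi, hi
  2-simplices (18): abc, abh, acg, ade, adg, aeh, bci, bdf, bdi, bfh, cef, cei, cfg, def, dgi, ehi, fgh, ghi

so the chain groups are C_0 ≅ Z^9, C_1 ≅ Z^27, C_2 ≅ Z^18.

The boundary map ∂_1: C_1 → C_0 is given by ∂[p,q] = [q] − [p].
This gives a 9×27 integer matrix of rank 8; reducing to Smith normal form yields diagonal entries (1,1,1,1,1,1,1,1).

The boundary map ∂_2: C_2 → C_1 maps a triangle to the signed sum of its edges. For instance
  ∂bfh = fh − bh + bf,
  ∂dgi = gi − di + dg.
This gives a 27×18 integer matrix of rank 17; reducing to Smith normal form yields diagonal entries (1,1,1,1,1,1,1,1,1,1,1,1,1,1,1,1,1).

Reading off H_k = ker ∂_k / im ∂_{k+1}:

  H_2: rank ker ∂_2 − rank ∂_3 = (18 − 17) − 0 = 1, and there is no ∂_3, so H_2 ≅ Z.

(K is a triangulation of the torus T^2.)

H_2 ≅ Z.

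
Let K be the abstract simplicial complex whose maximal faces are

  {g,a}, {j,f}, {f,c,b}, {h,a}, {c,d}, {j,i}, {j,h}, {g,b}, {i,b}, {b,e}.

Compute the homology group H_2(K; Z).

H_2 ≅ 0.

Order the vertices as a < b < c < d < e < f < g < h < i < j. Listing each simplex with vertices in this order, K has dimension 2 with simplices:

  0-simplices (10): a, b, c, d, e, f, g, h, i, j
  1-simplices (12): ag, ah, bc, be, bf, bg, bi, cd, cf, fj, hj, ij
  2-simplices (1): bcf

giving chain groups C_0 ≅ Z^10, C_1 ≅ Z^12, C_2 ≅ Z^1.

Boundary ∂_1: C_1 → C_0 is given by ∂[p,q] = [q] − [p]. For instance
  ∂cf = f − c.
As a 10×12 matrix over Z this has rank 9, with invariant factors (1,1,1,1,1,1,1,1,1).

∂_2: C_2 → C_1 acts by ∂[p,q,r] = [q,r] − [p,r] + [p,q]. For instance
  ∂bcf = cf − bf + bc.
As a 12×1 matrix over Z this has rank 1, with invariant factors (1).

Computing H_k = (kernel of ∂_k) / (image of ∂_{k+1}):

  H_2: rank ker ∂_2 − rank ∂_3 = (1 − 1) − 0 = 0, and there is no ∂_3, so H_2 ≅ 0.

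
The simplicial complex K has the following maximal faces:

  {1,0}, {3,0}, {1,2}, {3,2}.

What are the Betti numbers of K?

b_0 = 1, b_1 = 1.

Order the vertices as 0 < 1 < 2 < 3. Listing each simplex with vertices in this order, K has dimension 1 with simplices:

  0-simplices (4): [0], [1], [2], [3]
  1-simplices (4): [0,1], [0,3], [1,2], [2,3]

Hence C_0 ≅ Z^4, C_1 ≅ Z^4.

Boundary ∂_1: C_1 → C_0 maps an edge to its endpoints' difference, ∂[p,q] = q − p.
The resulting 4×4 matrix has rank 3, and its Smith normal form has invariant factors (1,1,1).

From H_k ≅ ker(∂_k) / im(∂_{k+1}) we obtain:

  H_0: rank C_0 − rank ∂_1 = 4 − 3 = 1, and the invariant factors of ∂_1 are all 1, so H_0 = Z.
  H_1: rank ker ∂_1 − rank ∂_2 = (4 − 3) − 0 = 1, and there is no ∂_2, so H_1 = Z.

Hence the Betti numbers are b_0 = 1, b_1 = 1.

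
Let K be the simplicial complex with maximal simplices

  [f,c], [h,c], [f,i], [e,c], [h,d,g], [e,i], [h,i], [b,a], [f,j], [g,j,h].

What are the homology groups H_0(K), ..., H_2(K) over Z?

K has 10 vertices, 13 edges, 2 triangles.
rank ∂_0 = 0, rank ∂_1 = 8 ⇒ b_0 = 10 − 0 − 8 = 2; all invariant factors of ∂_1 are 1 so no torsion. So H_0 ≅ Z^2.
rank ∂_1 = 8, rank ∂_2 = 2 ⇒ b_1 = 13 − 8 − 2 = 3; all invariant factors of ∂_2 are 1 so no torsion. So H_1 ≅ Z^3.
rank ∂_2 = 2, rank ∂_3 = 0 ⇒ b_2 = 2 − 2 − 0 = 0. So H_2 ≅ 0.

H_0 = Z^2,  H_1 = Z^3,  H_2 = 0.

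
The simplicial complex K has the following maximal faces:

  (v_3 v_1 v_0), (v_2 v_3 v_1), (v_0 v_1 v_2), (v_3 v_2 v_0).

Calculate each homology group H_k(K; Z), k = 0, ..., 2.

Fix the vertex order v_0 < v_1 < v_2 < v_3 and write every simplex with vertices in increasing order. Then dim K = 2 and the simplices of K are:

  0-simplices (4): [v_0], [v_1], [v_2], [v_3]
  1-simplices (6): [v_0,v_1], [v_0,v_2], [v_0,v_3], [v_1,v_2], [v_1,v_3], [v_2,v_3]
  2-simplices (4): [v_0,v_1,v_2], [v_0,v_1,v_3], [v_0,v_2,v_3], [v_1,v_2,v_3]

Hence C_0 ≅ Z^4, C_1 ≅ Z^6, C_2 ≅ Z^4.

Boundary ∂_1: C_1 → C_0 maps an edge to its endpoints' difference, ∂[p,q] = q − p. For instance
  ∂[v_2,v_3] = [v_3] − [v_2].
The 4×6 boundary matrix has rank 3 and Smith normal form diag(1,1,1).

The boundary map ∂_2: C_2 → C_1 sends each 2-simplex [p,q,r] to [q,r] − [p,r] + [p,q]. For instance
  ∂[v_0,v_2,v_3] = [v_2,v_3] − [v_0,v_3] + [v_0,v_2],
  ∂[v_0,v_1,v_2] = [v_1,v_2] − [v_0,v_2] + [v_0,v_1].
The resulting 6×4 matrix has rank 3, and its Smith normal form has invariant factors (1,1,1).

Reading off H_k = ker ∂_k / im ∂_{k+1}:

  H_0: rank C_0 − rank ∂_1 = 4 − 3 = 1, and the invariant factors of ∂_1 are all 1, so H_0 = Z.
  H_1: rank ker ∂_1 − rank ∂_2 = (6 − 3) − 3 = 0, and the invariant factors of ∂_2 are all 1, so H_1 = 0.
  H_2: rank ker ∂_2 − rank ∂_3 = (4 − 3) − 0 = 1, and there is no ∂_3, so H_2 = Z.

As a check, the Euler characteristic is 4 − 6 + 4 = 2, which agrees with 1 − 0 + 1 = 2.

H_0 = Z,  H_1 = 0,  H_2 = Z.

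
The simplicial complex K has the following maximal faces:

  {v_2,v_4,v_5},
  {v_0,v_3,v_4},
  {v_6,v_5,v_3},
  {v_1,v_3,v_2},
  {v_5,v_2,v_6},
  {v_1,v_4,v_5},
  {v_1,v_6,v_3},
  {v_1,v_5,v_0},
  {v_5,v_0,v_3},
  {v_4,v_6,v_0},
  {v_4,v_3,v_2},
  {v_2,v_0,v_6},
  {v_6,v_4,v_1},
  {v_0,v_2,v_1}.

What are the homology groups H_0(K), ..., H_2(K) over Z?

H_0 = Z,  H_1 = Z^2,  H_2 = Z.

We work with the vertex ordering v_0 < v_1 < v_2 < v_3 < v_4 < v_5 < v_6. The simplices of K, each written with vertices in increasing order, are:

  0-simplices (7): [v_0], [v_1], [v_2], [v_3], [v_4], [v_5], [v_6]
  1-simplices (21): (21 of them)
  2-simplices (14): (14 of them)

Hence C_0 ≅ Z^7, C_1 ≅ Z^21, C_2 ≅ Z^14.

Boundary ∂_1: C_1 → C_0 maps an edge to its endpoints' difference, ∂[p,q] = q − p. For instance
  ∂[v_2,v_6] = [v_6] − [v_2].
The 7×21 boundary matrix has rank 6 and Smith normal form diag(1,1,1,1,1,1).

The boundary map ∂_2: C_2 → C_1 sends each 2-simplex [p,q,r] to [q,r] − [p,r] + [p,q]. For instance
  ∂[v_0,v_2,v_6] = [v_2,v_6] − [v_0,v_6] + [v_0,v_2],
  ∂[v_1,v_4,v_5] = [v_4,v_5] − [v_1,v_5] + [v_1,v_4].
The 21×14 boundary matrix has rank 13 and Smith normal form diag(1,1,1,1,1,1,1,1,1,1,1,1,1).

Now H_k = ker ∂_k / im ∂_{k+1}, so:

  H_0: rank C_0 − rank ∂_1 = 7 − 6 = 1, and the invariant factors of ∂_1 are all 1, so H_0 ≅ Z.
  H_1: rank ker ∂_1 − rank ∂_2 = (21 − 6) − 13 = 2, and the invariant factors of ∂_2 are all 1, so H_1 ≅ Z^2.
  H_2: rank ker ∂_2 − rank ∂_3 = (14 − 13) − 0 = 1, and there is no ∂_3, so H_2 ≅ Z.

(K is a triangulation of the torus T^2.)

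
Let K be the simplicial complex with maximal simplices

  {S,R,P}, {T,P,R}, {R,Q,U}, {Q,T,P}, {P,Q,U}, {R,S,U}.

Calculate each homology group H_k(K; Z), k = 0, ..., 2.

Take the total order P < Q < R < S < T < U on the vertex set. Then K (dimension 2) consists of the simplices:

  0-simplices (6): P, Q, R, S, T, U
  1-simplices (12): PQ, PR, PS, PT, PU, QR, QT, QU, RS, RT, RU, SU
  2-simplices (6): PQT, PQU, PRS, PRT, QRU, RSU

giving chain groups C_0 ≅ Z^6, C_1 ≅ Z^12, C_2 ≅ Z^6.

The boundary map ∂_1: C_1 → C_0 sends each edge [p,q] (with p < q) to q − p. For instance
  ∂SU = U − S.
The 6×12 boundary matrix has rank 5 and Smith normal form diag(1,1,1,1,1).

∂_2: C_2 → C_1 sends each 2-simplex [p,q,r] to [q,r] − [p,r] + [p,q]. For instance
  ∂PRS = RS − PS + PR,
  ∂PRT = RT − PT + PR.
The resulting 12×6 matrix has rank 6, and its Smith normal form has invariant factors (1,1,1,1,1,1).

Now H_k = ker ∂_k / im ∂_{k+1}, so:

  H_0: rank C_0 − rank ∂_1 = 6 − 5 = 1, and the invariant factors of ∂_1 are all 1, so H_0 = Z.
  H_1: rank ker ∂_1 − rank ∂_2 = (12 − 5) − 6 = 1, and the invariant factors of ∂_2 are all 1, so H_1 = Z.
  H_2: rank ker ∂_2 − rank ∂_3 = (6 − 6) − 0 = 0, and there is no ∂_3, so H_2 = 0.

As a check, the Euler characteristic is 6 − 12 + 6 = 0, which agrees with 1 − 1 + 0 = 0.
(K is a triangulation of the cylinder S^1 x I.)

H_0 ≅ Z,  H_1 ≅ Z,  H_2 = 0.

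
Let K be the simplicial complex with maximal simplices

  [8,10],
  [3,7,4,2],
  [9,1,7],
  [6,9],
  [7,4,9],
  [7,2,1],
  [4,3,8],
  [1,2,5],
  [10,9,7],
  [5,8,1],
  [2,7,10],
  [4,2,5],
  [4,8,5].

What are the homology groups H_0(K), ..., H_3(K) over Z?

Take the total order 1 < 2 < 3 < 4 < 5 < 6 < 7 < 8 < 9 < 10 on the vertex set. Then K (dimension 3) consists of the simplices:

  0-simplices (10): [1], [2], [3], [4], [5], [6], [7], [8], [9], [10]
  1-simplices (23): (23 of them)
  2-simplices (14): [1,2,5], [1,2,7], [1,5,8], [1,7,9], [2,3,4], [2,3,7], [2,4,5], [2,4,7], [2,7,10], [3,4,7], [3,4,8], [4,5,8], [4,7,9], [7,9,10]
  3-simplices (1): [2,3,4,7]

giving chain groups C_0 ≅ Z^10, C_1 ≅ Z^23, C_2 ≅ Z^14, C_3 ≅ Z^1.

Boundary ∂_1: C_1 → C_0 is given by ∂[p,q] = [q] − [p].
The resulting 10×23 matrix has rank 9, and its Smith normal form has invariant factors (1,1,1,1,1,1,1,1,1).

Boundary ∂_2: C_2 → C_1 maps a triangle to the signed sum of its edges. For instance
  ∂[7,9,10] = [9,10] − [7,10] + [7,9],
  ∂[2,7,10] = [7,10] − [2,10] + [2,7].
This gives a 23×14 integer matrix of rank 13; reducing to Smith normal form yields diagonal entries (1,1,1,1,1,1,1,1,1,1,1,1,1).

The boundary map ∂_3: C_3 → C_2 sends each 3-simplex σ to the alternating sum Σ_i (−1)^i (σ with its i-th vertex removed). For instance
  ∂[2,3,4,7] = [3,4,7] − [2,4,7] + [2,3,7] − [2,3,4].
The 14×1 boundary matrix has rank 1 and Smith normal form diag(1).

From H_k ≅ ker(∂_k) / im(∂_{k+1}) we obtain:

  H_0: rank C_0 − rank ∂_1 = 10 − 9 = 1, and the invariant factors of ∂_1 are all 1, so H_0 ≅ Z.
  H_1: rank ker ∂_1 − rank ∂_2 = (23 − 9) − 13 = 1, and the invariant factors of ∂_2 are all 1, so H_1 ≅ Z.
  H_2: rank ker ∂_2 − rank ∂_3 = (14 − 13) − 1 = 0, and the invariant factors of ∂_3 are all 1, so H_2 ≅ 0.
  H_3: rank ker ∂_3 − rank ∂_4 = (1 − 1) − 0 = 0, and there is no ∂_4, so H_3 ≅ 0.

H_0 = Z,  H_1 = Z,  H_2 = 0,  H_3 = 0.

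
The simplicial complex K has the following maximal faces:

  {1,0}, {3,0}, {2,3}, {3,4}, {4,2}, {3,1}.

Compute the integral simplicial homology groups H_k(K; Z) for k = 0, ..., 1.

Order the vertices as 0 < 1 < 2 < 3 < 4. Listing each simplex with vertices in this order, K has dimension 1 with simplices:

  0-simplices (5): [0], [1], [2], [3], [4]
  1-simplices (6): [0,1], [0,3], [1,3], [2,3], [2,4], [3,4]

giving chain groups C_0 ≅ Z^5, C_1 ≅ Z^6.

The boundary map ∂_1: C_1 → C_0 is given by ∂[p,q] = [q] − [p]. For instance
  ∂[1,3] = [3] − [1].
This gives a 5×6 integer matrix of rank 4; reducing to Smith normal form yields diagonal entries (1,1,1,1).

Now H_k = ker ∂_k / im ∂_{k+1}, so:

  H_0: rank C_0 − rank ∂_1 = 5 − 4 = 1, and the invariant factors of ∂_1 are all 1, so H_0 ≅ Z.
  H_1: rank ker ∂_1 − rank ∂_2 = (6 − 4) − 0 = 2, and there is no ∂_2, so H_1 ≅ Z^2.

As a check, the Euler characteristic is 5 − 6 = -1, which agrees with 1 − 2 = -1.

H_0 = Z,  H_1 = Z^2.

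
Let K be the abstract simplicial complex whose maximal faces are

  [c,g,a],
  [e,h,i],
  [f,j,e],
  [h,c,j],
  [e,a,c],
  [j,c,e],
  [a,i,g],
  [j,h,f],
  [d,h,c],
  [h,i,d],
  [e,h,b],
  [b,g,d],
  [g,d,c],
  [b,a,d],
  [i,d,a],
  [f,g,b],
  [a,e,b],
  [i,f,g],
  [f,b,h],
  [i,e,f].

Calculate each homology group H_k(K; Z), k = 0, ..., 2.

Take the total order a < b < c < d < e < f < g < h < i < j on the vertex set. Then K (dimension 2) consists of the simplices:

  0-simplices (10): a, b, c, d, e, f, g, h, i, j
  1-simplices (30): ab, ac, ad, ae, ag, ai, bd, be, bf, bg, bh, cd, ce, cg, ch, cj, dg, dh, di, ef, eh, ei, ej, fg, fh, fi, fj, gi, hi, hj
  2-simplices (20): abd, abe, ace, acg, adi, agi, bdg, beh, bfg, bfh, cdg, cdh, cej, chj, dhi, efi, efj, ehi, fgi, fhj

Hence C_0 ≅ Z^10, C_1 ≅ Z^30, C_2 ≅ Z^20.

∂_1: C_1 → C_0 sends each edge [p,q] (with p < q) to q − p. For instance
  ∂fi = i − f.
The 10×30 boundary matrix has rank 9 and Smith normal form diag(1,1,1,1,1,1,1,1,1).

∂_2: C_2 → C_1 sends each 2-simplex [p,q,r] to [q,r] − [p,r] + [p,q]. For instance
  ∂dhi = hi − di + dh,
  ∂bfg = fg − bg + bf.
The resulting 30×20 matrix has rank 20, and its Smith normal form has invariant factors (1,1,1,1,1,1,1,1,1,1,1,1,1,1,1,1,1,1,1,2).

Reading off H_k = ker ∂_k / im ∂_{k+1}:

  H_0: rank C_0 − rank ∂_1 = 10 − 9 = 1, and the invariant factors of ∂_1 are all 1, so H_0 ≅ Z.
  H_1: rank ker ∂_1 − rank ∂_2 = (30 − 9) − 20 = 1, and ∂_2 has invariant factor 2 > 1, so H_1 ≅ Z ⊕ Z/2Z.
  H_2: rank ker ∂_2 − rank ∂_3 = (20 − 20) − 0 = 0, and there is no ∂_3, so H_2 ≅ 0.

H_0 = Z,  H_1 = Z ⊕ Z/2Z,  H_2 = 0.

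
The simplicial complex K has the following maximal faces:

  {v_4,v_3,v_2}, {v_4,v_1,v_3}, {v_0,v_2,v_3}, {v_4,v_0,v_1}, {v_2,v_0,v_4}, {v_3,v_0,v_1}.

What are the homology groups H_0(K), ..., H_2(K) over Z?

H_0 ≅ Z,  H_1 = 0,  H_2 ≅ Z.

We work with the vertex ordering v_0 < v_1 < v_2 < v_3 < v_4. The simplices of K, each written with vertices in increasing order, are:

  0-simplices (5): [v_0], [v_1], [v_2], [v_3], [v_4]
  1-simplices (9): [v_0,v_1], [v_0,v_2], [v_0,v_3], [v_0,v_4], [v_1,v_3], [v_1,v_4], [v_2,v_3], [v_2,v_4], [v_3,v_4]
  2-simplices (6): [v_0,v_1,v_3], [v_0,v_1,v_4], [v_0,v_2,v_3], [v_0,v_2,v_4], [v_1,v_3,v_4], [v_2,v_3,v_4]

giving chain groups C_0 ≅ Z^5, C_1 ≅ Z^9, C_2 ≅ Z^6.

Boundary ∂_1: C_1 → C_0 is given by ∂[p,q] = [q] − [p]. For instance
  ∂[v_0,v_2] = [v_2] − [v_0].
The resulting 5×9 matrix has rank 4, and its Smith normal form has invariant factors (1,1,1,1).

The boundary map ∂_2: C_2 → C_1 maps a triangle to the signed sum of its edges. For instance
  ∂[v_0,v_1,v_3] = [v_1,v_3] − [v_0,v_3] + [v_0,v_1],
  ∂[v_2,v_3,v_4] = [v_3,v_4] − [v_2,v_4] + [v_2,v_3].
As a 9×6 matrix over Z this has rank 5, with invariant factors (1,1,1,1,1).

Computing H_k = (kernel of ∂_k) / (image of ∂_{k+1}):

  H_0: rank C_0 − rank ∂_1 = 5 − 4 = 1, and the invariant factors of ∂_1 are all 1, so H_0 ≅ Z.
  H_1: rank ker ∂_1 − rank ∂_2 = (9 − 4) − 5 = 0, and the invariant factors of ∂_2 are all 1, so H_1 ≅ 0.
  H_2: rank ker ∂_2 − rank ∂_3 = (6 − 5) − 0 = 1, and there is no ∂_3, so H_2 ≅ Z.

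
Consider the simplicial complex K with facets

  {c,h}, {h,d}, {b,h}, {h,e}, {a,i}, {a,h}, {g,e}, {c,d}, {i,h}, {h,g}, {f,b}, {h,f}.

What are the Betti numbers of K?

Fix the vertex order a < b < c < d < e < f < g < h < i and write every simplex with vertices in increasing order. Then dim K = 1 and the simplices of K are:

  0-simplices (9): a, b, c, d, e, f, g, h, i
  1-simplices (12): ah, ai, bf, bh, cd, ch, dh, eg, eh, fh, gh, hi

giving chain groups C_0 ≅ Z^9, C_1 ≅ Z^12.

∂_1: C_1 → C_0 sends each edge [p,q] (with p < q) to q − p. For instance
  ∂ah = h − a.
The resulting 9×12 matrix has rank 8, and its Smith normal form has invariant factors (1,1,1,1,1,1,1,1).

Computing H_k = (kernel of ∂_k) / (image of ∂_{k+1}):

  H_0: rank C_0 − rank ∂_1 = 9 − 8 = 1, and the invariant factors of ∂_1 are all 1, so H_0 = Z.
  H_1: rank ker ∂_1 − rank ∂_2 = (12 − 8) − 0 = 4, and there is no ∂_2, so H_1 = Z^4.

As a check, the Euler characteristic is 9 − 12 = -3, which agrees with 1 − 4 = -3.

Hence the Betti numbers are b_0 = 1, b_1 = 4.

b_0 = 1, b_1 = 4.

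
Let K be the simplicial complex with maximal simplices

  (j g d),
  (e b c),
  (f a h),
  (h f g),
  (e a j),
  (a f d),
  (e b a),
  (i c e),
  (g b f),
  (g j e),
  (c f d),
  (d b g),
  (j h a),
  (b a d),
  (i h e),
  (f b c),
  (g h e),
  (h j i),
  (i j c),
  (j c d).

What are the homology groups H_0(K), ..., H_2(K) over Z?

K has 10 vertices, 30 edges, 20 triangles.
rank ∂_0 = 0, rank ∂_1 = 9 ⇒ b_0 = 10 − 0 − 9 = 1; all invariant factors of ∂_1 are 1 so no torsion. So H_0 = Z.
rank ∂_1 = 9, rank ∂_2 = 20 ⇒ b_1 = 30 − 9 − 20 = 1; ∂_2 has invariant factor(s) [2] giving torsion. So H_1 = Z ⊕ Z/2.
rank ∂_2 = 20, rank ∂_3 = 0 ⇒ b_2 = 20 − 20 − 0 = 0. So H_2 = 0.

H_0 ≅ Z,  H_1 ≅ Z ⊕ Z/2,  H_2 = 0.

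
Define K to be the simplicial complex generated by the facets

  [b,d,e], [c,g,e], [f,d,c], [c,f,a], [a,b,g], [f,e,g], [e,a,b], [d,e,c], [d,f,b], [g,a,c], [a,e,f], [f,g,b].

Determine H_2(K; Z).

Take the total order a < b < c < d < e < f < g on the vertex set. Then K (dimension 2) consists of the simplices:

  0-simplices (7): a, b, c, d, e, f, g
  1-simplices (18): ab, ac, ae, af, ag, bd, be, bf, bg, cd, ce, cf, cg, de, df, ef, eg, fg
  2-simplices (12): abe, abg, acf, acg, aef, bde, bdf, bfg, cde, cdf, ceg, efg

so the chain groups are C_0 ≅ Z^7, C_1 ≅ Z^18, C_2 ≅ Z^12.

Boundary ∂_1: C_1 → C_0 maps an edge to its endpoints' difference, ∂[p,q] = q − p. For instance
  ∂bg = g − b.
As a 7×18 matrix over Z this has rank 6, with invariant factors (1,1,1,1,1,1).

The boundary map ∂_2: C_2 → C_1 sends each 2-simplex [p,q,r] to [q,r] − [p,r] + [p,q]. For instance
  ∂cdf = df − cf + cd,
  ∂bfg = fg − bg + bf.
This gives a 18×12 integer matrix of rank 12; reducing to Smith normal form yields diagonal entries (1,1,1,1,1,1,1,1,1,1,1,2).

From H_k ≅ ker(∂_k) / im(∂_{k+1}) we obtain:

  H_2: rank ker ∂_2 − rank ∂_3 = (12 − 12) − 0 = 0, and there is no ∂_3, so H_2 = 0.

H_2 ≅ 0.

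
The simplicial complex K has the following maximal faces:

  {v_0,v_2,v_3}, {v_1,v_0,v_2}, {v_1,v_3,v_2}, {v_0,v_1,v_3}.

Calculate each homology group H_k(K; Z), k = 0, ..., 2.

We work with the vertex ordering v_0 < v_1 < v_2 < v_3. The simplices of K, each written with vertices in increasing order, are:

  0-simplices (4): [v_0], [v_1], [v_2], [v_3]
  1-simplices (6): [v_0,v_1], [v_0,v_2], [v_0,v_3], [v_1,v_2], [v_1,v_3], [v_2,v_3]
  2-simplices (4): [v_0,v_1,v_2], [v_0,v_1,v_3], [v_0,v_2,v_3], [v_1,v_2,v_3]

giving chain groups C_0 ≅ Z^4, C_1 ≅ Z^6, C_2 ≅ Z^4.

∂_1: C_1 → C_0 is given by ∂[p,q] = [q] − [p].
As a 4×6 matrix over Z this has rank 3, with invariant factors (1,1,1).

Boundary ∂_2: C_2 → C_1 acts by ∂[p,q,r] = [q,r] − [p,r] + [p,q]. For instance
  ∂[v_0,v_1,v_3] = [v_1,v_3] − [v_0,v_3] + [v_0,v_1],
  ∂[v_0,v_1,v_2] = [v_1,v_2] − [v_0,v_2] + [v_0,v_1].
The 6×4 boundary matrix has rank 3 and Smith normal form diag(1,1,1).

Reading off H_k = ker ∂_k / im ∂_{k+1}:

  H_0: rank C_0 − rank ∂_1 = 4 − 3 = 1, and the invariant factors of ∂_1 are all 1, so H_0 = Z.
  H_1: rank ker ∂_1 − rank ∂_2 = (6 − 3) − 3 = 0, and the invariant factors of ∂_2 are all 1, so H_1 = 0.
  H_2: rank ker ∂_2 − rank ∂_3 = (4 − 3) − 0 = 1, and there is no ∂_3, so H_2 = Z.

H_0 ≅ Z,  H_1 = 0,  H_2 ≅ Z.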